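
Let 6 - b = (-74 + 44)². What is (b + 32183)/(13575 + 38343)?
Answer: 31289/51918 ≈ 0.60266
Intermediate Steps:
b = -894 (b = 6 - (-74 + 44)² = 6 - 1*(-30)² = 6 - 1*900 = 6 - 900 = -894)
(b + 32183)/(13575 + 38343) = (-894 + 32183)/(13575 + 38343) = 31289/51918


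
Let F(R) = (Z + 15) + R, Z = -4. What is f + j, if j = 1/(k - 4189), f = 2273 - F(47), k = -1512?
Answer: 12627714/5701 ≈ 2215.0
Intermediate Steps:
F(R) = 11 + R (F(R) = (-4 + 15) + R = 11 + R)
f = 2215 (f = 2273 - (11 + 47) = 2273 - 1*58 = 2273 - 58 = 2215)
j = -1/5701 (j = 1/(-1512 - 4189) = 1/(-5701) = -1/5701 ≈ -0.00017541)
f + j = 2215 - 1/5701 = 12627714/5701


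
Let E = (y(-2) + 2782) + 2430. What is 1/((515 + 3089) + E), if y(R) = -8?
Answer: 1/8808 ≈ 0.00011353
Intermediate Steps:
E = 5204 (E = (-8 + 2782) + 2430 = 2774 + 2430 = 5204)
1/((515 + 3089) + E) = 1/((515 + 3089) + 5204) = 1/(3604 + 5204) = 1/8808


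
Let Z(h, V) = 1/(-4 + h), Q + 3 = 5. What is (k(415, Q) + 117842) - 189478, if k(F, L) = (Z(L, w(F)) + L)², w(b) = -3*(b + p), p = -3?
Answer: -286535/4 ≈ -71634.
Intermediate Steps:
Q = 2 (Q = -3 + 5 = 2)
w(b) = 9 - 3*b (w(b) = -3*(b - 3) = -3*(-3 + b) = 9 - 3*b)
k(F, L) = (L + 1/(-4 + L))² (k(F, L) = (1/(-4 + L) + L)² = (L + 1/(-4 + L))²)
(k(415, Q) + 117842) - 189478 = ((2 + 1/(-4 + 2))² + 117842) - 189478 = ((2 + 1/(-2))² + 117842) - 189478 = ((2 - ½)² + 117842) - 189478 = ((3/2)² + 117842) - 189478 = (9/4 + 117842) - 189478 = 471377/4 - 189478 = -286535/4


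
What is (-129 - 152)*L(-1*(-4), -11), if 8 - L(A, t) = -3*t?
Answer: 7025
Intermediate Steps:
L(A, t) = 8 + 3*t (L(A, t) = 8 - (-3)*t = 8 + 3*t)
(-129 - 152)*L(-1*(-4), -11) = (-129 - 152)*(8 + 3*(-11)) = -281*(8 - 33) = -281*(-25) = 7025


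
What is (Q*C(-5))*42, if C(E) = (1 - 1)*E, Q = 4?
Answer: 0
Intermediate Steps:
C(E) = 0 (C(E) = 0*E = 0)
(Q*C(-5))*42 = (4*0)*42 = 0*42 = 0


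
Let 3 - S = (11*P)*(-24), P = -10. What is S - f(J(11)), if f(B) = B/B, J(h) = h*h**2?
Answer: -2638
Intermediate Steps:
J(h) = h**3
f(B) = 1
S = -2637 (S = 3 - 11*(-10)*(-24) = 3 - (-110)*(-24) = 3 - 1*2640 = 3 - 2640 = -2637)
S - f(J(11)) = -2637 - 1*1 = -2637 - 1 = -2638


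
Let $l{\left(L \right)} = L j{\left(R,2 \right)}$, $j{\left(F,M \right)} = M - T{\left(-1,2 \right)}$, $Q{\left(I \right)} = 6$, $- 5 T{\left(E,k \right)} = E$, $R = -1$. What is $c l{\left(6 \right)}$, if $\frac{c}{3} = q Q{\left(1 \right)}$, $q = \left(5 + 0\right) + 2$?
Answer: $\frac{6804}{5} \approx 1360.8$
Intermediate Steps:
$T{\left(E,k \right)} = - \frac{E}{5}$
$q = 7$ ($q = 5 + 2 = 7$)
$j{\left(F,M \right)} = - \frac{1}{5} + M$ ($j{\left(F,M \right)} = M - \left(- \frac{1}{5}\right) \left(-1\right) = M - \frac{1}{5} = - \frac{1}{5} + M$)
$l{\left(L \right)} = \frac{9 L}{5}$ ($l{\left(L \right)} = L \left(- \frac{1}{5} + 2\right) = L \frac{9}{5} = \frac{9 L}{5}$)
$c = 126$ ($c = 3 \cdot 7 \cdot 6 = 3 \cdot 42 = 126$)
$c l{\left(6 \right)} = 126 \cdot \frac{9}{5} \cdot 6 = 126 \cdot \frac{54}{5} = \frac{6804}{5}$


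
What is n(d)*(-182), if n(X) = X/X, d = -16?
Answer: -182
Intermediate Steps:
n(X) = 1
n(d)*(-182) = 1*(-182) = -182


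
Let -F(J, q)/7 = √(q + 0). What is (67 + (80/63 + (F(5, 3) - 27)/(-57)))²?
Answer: 6771050623/1432809 + 164572*√3/9747 ≈ 4755.0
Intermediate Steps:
F(J, q) = -7*√q (F(J, q) = -7*√(q + 0) = -7*√q)
(67 + (80/63 + (F(5, 3) - 27)/(-57)))² = (67 + (80/63 + (-7*√3 - 27)/(-57)))² = (67 + (80*(1/63) + (-27 - 7*√3)*(-1/57)))² = (67 + (80/63 + (9/19 + 7*√3/57)))² = (67 + (2087/1197 + 7*√3/57))² = (82286/1197 + 7*√3/57)²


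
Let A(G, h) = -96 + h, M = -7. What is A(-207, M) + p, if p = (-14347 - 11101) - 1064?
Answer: -26615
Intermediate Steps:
p = -26512 (p = -25448 - 1064 = -26512)
A(-207, M) + p = (-96 - 7) - 26512 = -103 - 26512 = -26615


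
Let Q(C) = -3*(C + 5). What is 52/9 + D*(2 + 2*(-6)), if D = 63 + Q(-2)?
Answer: -4808/9 ≈ -534.22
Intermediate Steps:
Q(C) = -15 - 3*C (Q(C) = -3*(5 + C) = -15 - 3*C)
D = 54 (D = 63 + (-15 - 3*(-2)) = 63 + (-15 + 6) = 63 - 9 = 54)
52/9 + D*(2 + 2*(-6)) = 52/9 + 54*(2 + 2*(-6)) = 52*(⅑) + 54*(2 - 12) = 52/9 + 54*(-10) = 52/9 - 540 = -4808/9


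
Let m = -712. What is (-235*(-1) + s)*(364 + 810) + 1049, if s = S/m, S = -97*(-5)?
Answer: 98305589/356 ≈ 2.7614e+5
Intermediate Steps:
S = 485
s = -485/712 (s = 485/(-712) = 485*(-1/712) = -485/712 ≈ -0.68118)
(-235*(-1) + s)*(364 + 810) + 1049 = (-235*(-1) - 485/712)*(364 + 810) + 1049 = (235 - 485/712)*1174 + 1049 = (166835/712)*1174 + 1049 = 97932145/356 + 1049 = 98305589/356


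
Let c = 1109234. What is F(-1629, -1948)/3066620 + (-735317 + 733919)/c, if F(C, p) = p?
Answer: -805990324/425199896135 ≈ -0.0018956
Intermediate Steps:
F(-1629, -1948)/3066620 + (-735317 + 733919)/c = -1948/3066620 + (-735317 + 733919)/1109234 = -1948*1/3066620 - 1398*1/1109234 = -487/766655 - 699/554617 = -805990324/425199896135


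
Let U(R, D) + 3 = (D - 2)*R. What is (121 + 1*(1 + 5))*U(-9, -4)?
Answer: 6477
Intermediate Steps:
U(R, D) = -3 + R*(-2 + D) (U(R, D) = -3 + (D - 2)*R = -3 + (-2 + D)*R = -3 + R*(-2 + D))
(121 + 1*(1 + 5))*U(-9, -4) = (121 + 1*(1 + 5))*(-3 - 2*(-9) - 4*(-9)) = (121 + 1*6)*(-3 + 18 + 36) = (121 + 6)*51 = 127*51 = 6477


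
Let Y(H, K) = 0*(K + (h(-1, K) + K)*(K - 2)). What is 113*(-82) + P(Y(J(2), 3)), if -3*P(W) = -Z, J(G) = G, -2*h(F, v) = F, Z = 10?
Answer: -27788/3 ≈ -9262.7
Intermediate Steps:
h(F, v) = -F/2
Y(H, K) = 0 (Y(H, K) = 0*(K + (-½*(-1) + K)*(K - 2)) = 0*(K + (½ + K)*(-2 + K)) = 0)
P(W) = 10/3 (P(W) = -(-1)*10/3 = -⅓*(-10) = 10/3)
113*(-82) + P(Y(J(2), 3)) = 113*(-82) + 10/3 = -9266 + 10/3 = -27788/3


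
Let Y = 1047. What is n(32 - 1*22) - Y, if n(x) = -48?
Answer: -1095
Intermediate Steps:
n(32 - 1*22) - Y = -48 - 1*1047 = -48 - 1047 = -1095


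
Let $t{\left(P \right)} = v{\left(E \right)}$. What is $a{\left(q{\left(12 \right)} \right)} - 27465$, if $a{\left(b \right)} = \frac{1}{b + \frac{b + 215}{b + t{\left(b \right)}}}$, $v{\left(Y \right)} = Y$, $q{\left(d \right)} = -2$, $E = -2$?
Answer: $- \frac{6069769}{221} \approx -27465.0$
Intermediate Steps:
$t{\left(P \right)} = -2$
$a{\left(b \right)} = \frac{1}{b + \frac{215 + b}{-2 + b}}$ ($a{\left(b \right)} = \frac{1}{b + \frac{b + 215}{b - 2}} = \frac{1}{b + \frac{215 + b}{-2 + b}}$)
$a{\left(q{\left(12 \right)} \right)} - 27465 = \frac{-2 - 2}{215 + \left(-2\right)^{2} - -2} - 27465 = \frac{1}{215 + 4 + 2} \left(-4\right) - 27465 = \frac{1}{221} \left(-4\right) - 27465 = - \frac{4}{221} - 27465 = - \frac{6069769}{221}$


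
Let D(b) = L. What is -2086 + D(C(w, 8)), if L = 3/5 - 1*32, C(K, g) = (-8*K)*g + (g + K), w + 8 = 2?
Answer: -10587/5 ≈ -2117.4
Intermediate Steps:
w = -6 (w = -8 + 2 = -6)
C(K, g) = K + g - 8*K*g (C(K, g) = -8*K*g + (K + g) = K + g - 8*K*g)
L = -157/5 (L = 3*(⅕) - 32 = ⅗ - 32 = -157/5 ≈ -31.400)
D(b) = -157/5
-2086 + D(C(w, 8)) = -2086 - 157/5 = -10587/5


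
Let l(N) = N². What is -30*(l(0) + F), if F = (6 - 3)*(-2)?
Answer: 180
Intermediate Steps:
F = -6 (F = 3*(-2) = -6)
-30*(l(0) + F) = -30*(0² - 6) = -30*(0 - 6) = -30*(-6) = 180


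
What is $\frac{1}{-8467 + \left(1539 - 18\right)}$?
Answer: $- \frac{1}{6946} \approx -0.00014397$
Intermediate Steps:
$\frac{1}{-8467 + \left(1539 - 18\right)} = \frac{1}{-8467 + 1521} = \frac{1}{-6946} = - \frac{1}{6946}$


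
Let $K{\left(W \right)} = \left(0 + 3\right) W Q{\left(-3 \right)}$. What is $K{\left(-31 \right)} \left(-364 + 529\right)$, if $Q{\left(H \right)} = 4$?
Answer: $-61380$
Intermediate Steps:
$K{\left(W \right)} = 12 W$ ($K{\left(W \right)} = \left(0 + 3\right) W 4 = 3 W 4 = 12 W$)
$K{\left(-31 \right)} \left(-364 + 529\right) = 12 \left(-31\right) \left(-364 + 529\right) = \left(-372\right) 165 = -61380$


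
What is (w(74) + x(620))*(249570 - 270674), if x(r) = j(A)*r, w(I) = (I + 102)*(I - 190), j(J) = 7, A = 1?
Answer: 339267904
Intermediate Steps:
w(I) = (-190 + I)*(102 + I) (w(I) = (102 + I)*(-190 + I) = (-190 + I)*(102 + I))
x(r) = 7*r
(w(74) + x(620))*(249570 - 270674) = ((-19380 + 74**2 - 88*74) + 7*620)*(249570 - 270674) = ((-19380 + 5476 - 6512) + 4340)*(-21104) = (-20416 + 4340)*(-21104) = -16076*(-21104) = 339267904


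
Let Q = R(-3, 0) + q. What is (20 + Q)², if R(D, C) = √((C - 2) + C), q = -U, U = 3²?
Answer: (11 + I*√2)² ≈ 119.0 + 31.113*I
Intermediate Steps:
U = 9
q = -9 (q = -1*9 = -9)
R(D, C) = √(-2 + 2*C) (R(D, C) = √((-2 + C) + C) = √(-2 + 2*C))
Q = -9 + I*√2 (Q = √(-2 + 2*0) - 9 = √(-2 + 0) - 9 = √(-2) - 9 = I*√2 - 9 = -9 + I*√2 ≈ -9.0 + 1.4142*I)
(20 + Q)² = (20 + (-9 + I*√2))² = (11 + I*√2)²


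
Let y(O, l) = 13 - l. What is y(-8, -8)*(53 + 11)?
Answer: 1344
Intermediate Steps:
y(-8, -8)*(53 + 11) = (13 - 1*(-8))*(53 + 11) = (13 + 8)*64 = 21*64 = 1344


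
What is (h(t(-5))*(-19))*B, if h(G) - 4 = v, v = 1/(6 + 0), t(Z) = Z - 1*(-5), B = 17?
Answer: -8075/6 ≈ -1345.8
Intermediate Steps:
t(Z) = 5 + Z (t(Z) = Z + 5 = 5 + Z)
v = ⅙ (v = 1/6 = ⅙ ≈ 0.16667)
h(G) = 25/6 (h(G) = 4 + ⅙ = 25/6)
(h(t(-5))*(-19))*B = ((25/6)*(-19))*17 = -475/6*17 = -8075/6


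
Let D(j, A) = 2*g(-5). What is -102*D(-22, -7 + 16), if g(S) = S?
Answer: 1020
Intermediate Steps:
D(j, A) = -10 (D(j, A) = 2*(-5) = -10)
-102*D(-22, -7 + 16) = -102*(-10) = 1020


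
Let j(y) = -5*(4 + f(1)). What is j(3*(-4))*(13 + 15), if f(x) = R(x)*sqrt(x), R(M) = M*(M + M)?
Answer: -840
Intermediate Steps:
R(M) = 2*M**2 (R(M) = M*(2*M) = 2*M**2)
f(x) = 2*x**(5/2) (f(x) = (2*x**2)*sqrt(x) = 2*x**(5/2))
j(y) = -30 (j(y) = -5*(4 + 2*1**(5/2)) = -5*(4 + 2*1) = -5*(4 + 2) = -5*6 = -30)
j(3*(-4))*(13 + 15) = -30*(13 + 15) = -30*28 = -840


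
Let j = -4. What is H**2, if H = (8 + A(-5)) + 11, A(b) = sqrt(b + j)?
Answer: 352 + 114*I ≈ 352.0 + 114.0*I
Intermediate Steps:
A(b) = sqrt(-4 + b) (A(b) = sqrt(b - 4) = sqrt(-4 + b))
H = 19 + 3*I (H = (8 + sqrt(-4 - 5)) + 11 = (8 + sqrt(-9)) + 11 = (8 + 3*I) + 11 = 19 + 3*I ≈ 19.0 + 3.0*I)
H**2 = (19 + 3*I)**2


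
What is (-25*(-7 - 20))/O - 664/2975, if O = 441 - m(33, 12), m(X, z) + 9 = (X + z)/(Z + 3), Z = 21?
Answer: 912304/711025 ≈ 1.2831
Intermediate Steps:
m(X, z) = -9 + X/24 + z/24 (m(X, z) = -9 + (X + z)/(21 + 3) = -9 + (X + z)/24 = -9 + (X + z)*(1/24) = -9 + (X/24 + z/24) = -9 + X/24 + z/24)
O = 3585/8 (O = 441 - (-9 + (1/24)*33 + (1/24)*12) = 441 - (-9 + 11/8 + 1/2) = 441 - 1*(-57/8) = 441 + 57/8 = 3585/8 ≈ 448.13)
(-25*(-7 - 20))/O - 664/2975 = (-25*(-7 - 20))/(3585/8) - 664/2975 = -25*(-27)*(8/3585) - 664*1/2975 = 675*(8/3585) - 664/2975 = 360/239 - 664/2975 = 912304/711025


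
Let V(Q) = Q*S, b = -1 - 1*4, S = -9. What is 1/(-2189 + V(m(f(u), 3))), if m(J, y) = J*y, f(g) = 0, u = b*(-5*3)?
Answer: -1/2189 ≈ -0.00045683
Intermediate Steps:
b = -5 (b = -1 - 4 = -5)
u = 75 (u = -(-25)*3 = -5*(-15) = 75)
V(Q) = -9*Q (V(Q) = Q*(-9) = -9*Q)
1/(-2189 + V(m(f(u), 3))) = 1/(-2189 - 0*3) = 1/(-2189 - 9*0) = 1/(-2189 + 0) = 1/(-2189) = -1/2189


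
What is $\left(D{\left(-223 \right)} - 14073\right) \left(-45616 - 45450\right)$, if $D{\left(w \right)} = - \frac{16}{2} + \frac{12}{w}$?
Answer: $\frac{285954069950}{223} \approx 1.2823 \cdot 10^{9}$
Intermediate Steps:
$D{\left(w \right)} = -8 + \frac{12}{w}$ ($D{\left(w \right)} = \left(-16\right) \frac{1}{2} + \frac{12}{w} = -8 + \frac{12}{w}$)
$\left(D{\left(-223 \right)} - 14073\right) \left(-45616 - 45450\right) = \left(\left(-8 + \frac{12}{-223}\right) - 14073\right) \left(-45616 - 45450\right) = \left(\left(-8 + 12 \left(- \frac{1}{223}\right)\right) - 14073\right) \left(-91066\right) = \left(\left(-8 - \frac{12}{223}\right) - 14073\right) \left(-91066\right) = \left(- \frac{1796}{223} - 14073\right) \left(-91066\right) = \left(- \frac{3140075}{223}\right) \left(-91066\right) = \frac{285954069950}{223}$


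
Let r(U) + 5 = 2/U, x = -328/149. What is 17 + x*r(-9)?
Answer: 38213/1341 ≈ 28.496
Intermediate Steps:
x = -328/149 (x = -328*1/149 = -328/149 ≈ -2.2013)
r(U) = -5 + 2/U
17 + x*r(-9) = 17 - 328*(-5 + 2/(-9))/149 = 17 - 328*(-5 + 2*(-1/9))/149 = 17 - 328*(-5 - 2/9)/149 = 17 - 328/149*(-47/9) = 17 + 15416/1341 = 38213/1341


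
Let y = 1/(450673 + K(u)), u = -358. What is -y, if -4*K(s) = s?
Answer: -2/901525 ≈ -2.2185e-6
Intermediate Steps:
K(s) = -s/4
y = 2/901525 (y = 1/(450673 - ¼*(-358)) = 1/(450673 + 179/2) = 1/(901525/2) = 2/901525 ≈ 2.2185e-6)
-y = -1*2/901525 = -2/901525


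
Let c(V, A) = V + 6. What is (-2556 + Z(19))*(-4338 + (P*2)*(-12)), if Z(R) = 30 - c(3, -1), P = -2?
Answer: 10875150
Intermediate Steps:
c(V, A) = 6 + V
Z(R) = 21 (Z(R) = 30 - (6 + 3) = 30 - 1*9 = 30 - 9 = 21)
(-2556 + Z(19))*(-4338 + (P*2)*(-12)) = (-2556 + 21)*(-4338 - 2*2*(-12)) = -2535*(-4338 - 4*(-12)) = -2535*(-4338 + 48) = -2535*(-4290) = 10875150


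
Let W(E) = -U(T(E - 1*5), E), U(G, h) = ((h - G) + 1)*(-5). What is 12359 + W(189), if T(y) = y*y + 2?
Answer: -155981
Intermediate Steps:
T(y) = 2 + y² (T(y) = y² + 2 = 2 + y²)
U(G, h) = -5 - 5*h + 5*G (U(G, h) = (1 + h - G)*(-5) = -5 - 5*h + 5*G)
W(E) = -5 - 5*(-5 + E)² + 5*E (W(E) = -(-5 - 5*E + 5*(2 + (E - 1*5)²)) = -(-5 - 5*E + 5*(2 + (E - 5)²)) = -(-5 - 5*E + 5*(2 + (-5 + E)²)) = -(-5 - 5*E + (10 + 5*(-5 + E)²)) = -(5 - 5*E + 5*(-5 + E)²) = -5 - 5*(-5 + E)² + 5*E)
12359 + W(189) = 12359 + (-5 - 5*(-5 + 189)² + 5*189) = 12359 + (-5 - 5*184² + 945) = 12359 + (-5 - 5*33856 + 945) = 12359 + (-5 - 169280 + 945) = 12359 - 168340 = -155981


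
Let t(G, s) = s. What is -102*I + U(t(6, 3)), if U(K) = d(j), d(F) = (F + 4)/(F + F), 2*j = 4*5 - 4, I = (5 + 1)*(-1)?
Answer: 2451/4 ≈ 612.75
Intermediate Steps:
I = -6 (I = 6*(-1) = -6)
j = 8 (j = (4*5 - 4)/2 = (20 - 4)/2 = (1/2)*16 = 8)
d(F) = (4 + F)/(2*F) (d(F) = (4 + F)/((2*F)) = (4 + F)*(1/(2*F)) = (4 + F)/(2*F))
U(K) = 3/4 (U(K) = (1/2)*(4 + 8)/8 = (1/2)*(1/8)*12 = 3/4)
-102*I + U(t(6, 3)) = -102*(-6) + 3/4 = 612 + 3/4 = 2451/4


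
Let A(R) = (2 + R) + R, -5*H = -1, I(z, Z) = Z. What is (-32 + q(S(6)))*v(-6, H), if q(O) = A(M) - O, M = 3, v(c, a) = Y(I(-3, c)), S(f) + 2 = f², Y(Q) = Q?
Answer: 348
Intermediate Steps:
H = ⅕ (H = -⅕*(-1) = ⅕ ≈ 0.20000)
S(f) = -2 + f²
v(c, a) = c
A(R) = 2 + 2*R
q(O) = 8 - O (q(O) = (2 + 2*3) - O = (2 + 6) - O = 8 - O)
(-32 + q(S(6)))*v(-6, H) = (-32 + (8 - (-2 + 6²)))*(-6) = (-32 + (8 - (-2 + 36)))*(-6) = (-32 + (8 - 1*34))*(-6) = (-32 + (8 - 34))*(-6) = (-32 - 26)*(-6) = -58*(-6) = 348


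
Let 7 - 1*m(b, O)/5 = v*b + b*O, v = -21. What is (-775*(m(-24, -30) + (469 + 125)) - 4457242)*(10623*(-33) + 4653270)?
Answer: -867929954787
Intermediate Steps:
m(b, O) = 35 + 105*b - 5*O*b (m(b, O) = 35 - 5*(-21*b + b*O) = 35 - 5*(-21*b + O*b) = 35 + (105*b - 5*O*b) = 35 + 105*b - 5*O*b)
(-775*(m(-24, -30) + (469 + 125)) - 4457242)*(10623*(-33) + 4653270) = (-775*((35 + 105*(-24) - 5*(-30)*(-24)) + (469 + 125)) - 4457242)*(10623*(-33) + 4653270) = (-775*((35 - 2520 - 3600) + 594) - 4457242)*(-350559 + 4653270) = (-775*(-6085 + 594) - 4457242)*4302711 = (-775*(-5491) - 4457242)*4302711 = (4255525 - 4457242)*4302711 = -201717*4302711 = -867929954787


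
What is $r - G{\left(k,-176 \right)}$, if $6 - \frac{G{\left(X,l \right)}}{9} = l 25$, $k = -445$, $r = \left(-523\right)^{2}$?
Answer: $233875$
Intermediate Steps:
$r = 273529$
$G{\left(X,l \right)} = 54 - 225 l$ ($G{\left(X,l \right)} = 54 - 9 l 25 = 54 - 9 \cdot 25 l = 54 - 225 l$)
$r - G{\left(k,-176 \right)} = 273529 - \left(54 - -39600\right) = 273529 - \left(54 + 39600\right) = 273529 - 39654 = 233875$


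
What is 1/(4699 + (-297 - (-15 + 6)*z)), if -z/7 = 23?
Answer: 1/2953 ≈ 0.00033864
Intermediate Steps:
z = -161 (z = -7*23 = -161)
1/(4699 + (-297 - (-15 + 6)*z)) = 1/(4699 + (-297 - (-15 + 6)*(-161))) = 1/(4699 + (-297 - (-9)*(-161))) = 1/(4699 + (-297 - 1*1449)) = 1/(4699 + (-297 - 1449)) = 1/(4699 - 1746) = 1/2953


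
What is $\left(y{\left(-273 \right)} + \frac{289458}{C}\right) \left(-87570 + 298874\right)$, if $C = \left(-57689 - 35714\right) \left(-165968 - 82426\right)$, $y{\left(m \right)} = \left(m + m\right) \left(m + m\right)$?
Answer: $\frac{243581151985899800280}{3866790797} \approx 6.2993 \cdot 10^{10}$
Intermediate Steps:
$y{\left(m \right)} = 4 m^{2}$ ($y{\left(m \right)} = 2 m 2 m = 4 m^{2}$)
$C = 23200744782$ ($C = \left(-93403\right) \left(-248394\right) = 23200744782$)
$\left(y{\left(-273 \right)} + \frac{289458}{C}\right) \left(-87570 + 298874\right) = \left(4 \left(-273\right)^{2} + \frac{289458}{23200744782}\right) \left(-87570 + 298874\right) = \left(4 \cdot 74529 + 289458 \cdot \frac{1}{23200744782}\right) 211304 = \left(298116 + \frac{48243}{3866790797}\right) 211304 = \frac{1152752205286695}{3866790797} \cdot 211304 = \frac{243581151985899800280}{3866790797}$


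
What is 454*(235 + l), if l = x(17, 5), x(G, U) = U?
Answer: 108960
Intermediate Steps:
l = 5
454*(235 + l) = 454*(235 + 5) = 454*240 = 108960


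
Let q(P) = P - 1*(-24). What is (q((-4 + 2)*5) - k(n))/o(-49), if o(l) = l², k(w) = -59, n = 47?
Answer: 73/2401 ≈ 0.030404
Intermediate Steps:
q(P) = 24 + P (q(P) = P + 24 = 24 + P)
(q((-4 + 2)*5) - k(n))/o(-49) = ((24 + (-4 + 2)*5) - 1*(-59))/((-49)²) = ((24 - 2*5) + 59)/2401 = ((24 - 10) + 59)*(1/2401) = (14 + 59)*(1/2401) = 73*(1/2401) = 73/2401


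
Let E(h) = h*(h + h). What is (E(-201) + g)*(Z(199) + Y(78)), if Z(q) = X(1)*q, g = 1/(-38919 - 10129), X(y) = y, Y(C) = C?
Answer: 1097799889115/49048 ≈ 2.2382e+7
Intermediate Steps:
g = -1/49048 (g = 1/(-49048) = -1/49048 ≈ -2.0388e-5)
Z(q) = q (Z(q) = 1*q = q)
E(h) = 2*h² (E(h) = h*(2*h) = 2*h²)
(E(-201) + g)*(Z(199) + Y(78)) = (2*(-201)² - 1/49048)*(199 + 78) = (2*40401 - 1/49048)*277 = (80802 - 1/49048)*277 = (3963176495/49048)*277 = 1097799889115/49048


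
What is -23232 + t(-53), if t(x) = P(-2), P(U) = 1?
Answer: -23231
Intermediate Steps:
t(x) = 1
-23232 + t(-53) = -23232 + 1 = -23231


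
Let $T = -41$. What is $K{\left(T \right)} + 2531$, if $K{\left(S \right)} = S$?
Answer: $2490$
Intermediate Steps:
$K{\left(T \right)} + 2531 = -41 + 2531 = 2490$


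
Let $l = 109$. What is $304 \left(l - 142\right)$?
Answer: $-10032$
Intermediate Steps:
$304 \left(l - 142\right) = 304 \left(109 - 142\right) = 304 \left(-33\right) = -10032$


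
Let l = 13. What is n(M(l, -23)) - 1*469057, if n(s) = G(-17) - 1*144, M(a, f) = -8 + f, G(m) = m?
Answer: -469218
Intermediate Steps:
n(s) = -161 (n(s) = -17 - 1*144 = -17 - 144 = -161)
n(M(l, -23)) - 1*469057 = -161 - 1*469057 = -161 - 469057 = -469218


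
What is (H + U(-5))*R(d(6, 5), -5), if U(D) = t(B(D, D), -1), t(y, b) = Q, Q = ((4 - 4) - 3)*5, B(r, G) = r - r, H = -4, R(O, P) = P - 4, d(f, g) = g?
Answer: 171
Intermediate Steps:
R(O, P) = -4 + P
B(r, G) = 0
Q = -15 (Q = (0 - 3)*5 = -3*5 = -15)
t(y, b) = -15
U(D) = -15
(H + U(-5))*R(d(6, 5), -5) = (-4 - 15)*(-4 - 5) = -19*(-9) = 171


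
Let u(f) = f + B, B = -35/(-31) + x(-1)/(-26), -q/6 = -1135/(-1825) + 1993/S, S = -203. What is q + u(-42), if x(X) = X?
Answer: 856535759/59720570 ≈ 14.342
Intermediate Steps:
q = 4088184/74095 (q = -6*(-1135/(-1825) + 1993/(-203)) = -6*(-1135*(-1/1825) + 1993*(-1/203)) = -6*(227/365 - 1993/203) = -6*(-681364/74095) = 4088184/74095 ≈ 55.175)
B = 941/806 (B = -35/(-31) - 1/(-26) = -35*(-1/31) - 1*(-1/26) = 35/31 + 1/26 = 941/806 ≈ 1.1675)
u(f) = 941/806 + f (u(f) = f + 941/806 = 941/806 + f)
q + u(-42) = 4088184/74095 + (941/806 - 42) = 4088184/74095 - 32911/806 = 856535759/59720570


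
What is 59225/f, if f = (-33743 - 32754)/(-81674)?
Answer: 4837142650/66497 ≈ 72742.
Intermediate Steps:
f = 66497/81674 (f = -66497*(-1/81674) = 66497/81674 ≈ 0.81418)
59225/f = 59225/(66497/81674) = 59225*(81674/66497) = 4837142650/66497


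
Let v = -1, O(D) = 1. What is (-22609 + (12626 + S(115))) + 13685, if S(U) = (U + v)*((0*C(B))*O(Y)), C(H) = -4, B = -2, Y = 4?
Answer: 3702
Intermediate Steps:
S(U) = 0 (S(U) = (U - 1)*((0*(-4))*1) = (-1 + U)*(0*1) = (-1 + U)*0 = 0)
(-22609 + (12626 + S(115))) + 13685 = (-22609 + (12626 + 0)) + 13685 = (-22609 + 12626) + 13685 = -9983 + 13685 = 3702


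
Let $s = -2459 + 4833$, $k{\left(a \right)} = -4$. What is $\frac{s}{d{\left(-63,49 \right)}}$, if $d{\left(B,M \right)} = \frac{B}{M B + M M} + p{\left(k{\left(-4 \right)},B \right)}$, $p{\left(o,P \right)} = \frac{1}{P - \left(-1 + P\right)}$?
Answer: $\frac{232652}{107} \approx 2174.3$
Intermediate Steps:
$p{\left(o,P \right)} = 1$ ($p{\left(o,P \right)} = 1^{-1} = 1$)
$d{\left(B,M \right)} = 1 + \frac{B}{M^{2} + B M}$ ($d{\left(B,M \right)} = \frac{B}{M B + M M} + 1 = \frac{B}{B M + M^{2}} + 1 = \frac{B}{M^{2} + B M} + 1 = 1 + \frac{B}{M^{2} + B M}$)
$s = 2374$
$\frac{s}{d{\left(-63,49 \right)}} = \frac{2374}{\frac{1}{49} \frac{1}{-63 + 49} \left(-63 + 49^{2} - 3087\right)} = \frac{2374}{\frac{1}{49} \frac{1}{-14} \left(-63 + 2401 - 3087\right)} = \frac{2374}{\frac{1}{49} \left(- \frac{1}{14}\right) \left(-749\right)} = \frac{2374}{\frac{107}{98}} = 2374 \cdot \frac{98}{107} = \frac{232652}{107}$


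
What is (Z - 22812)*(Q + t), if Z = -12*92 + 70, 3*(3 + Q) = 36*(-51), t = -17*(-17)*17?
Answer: -102490108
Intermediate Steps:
t = 4913 (t = 289*17 = 4913)
Q = -615 (Q = -3 + (36*(-51))/3 = -3 + (⅓)*(-1836) = -3 - 612 = -615)
Z = -1034 (Z = -1104 + 70 = -1034)
(Z - 22812)*(Q + t) = (-1034 - 22812)*(-615 + 4913) = -23846*4298 = -102490108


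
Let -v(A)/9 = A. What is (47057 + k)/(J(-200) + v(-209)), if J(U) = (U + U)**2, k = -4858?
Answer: 42199/161881 ≈ 0.26068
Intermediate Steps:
J(U) = 4*U**2 (J(U) = (2*U)**2 = 4*U**2)
v(A) = -9*A
(47057 + k)/(J(-200) + v(-209)) = (47057 - 4858)/(4*(-200)**2 - 9*(-209)) = 42199/(4*40000 + 1881) = 42199/(160000 + 1881) = 42199/161881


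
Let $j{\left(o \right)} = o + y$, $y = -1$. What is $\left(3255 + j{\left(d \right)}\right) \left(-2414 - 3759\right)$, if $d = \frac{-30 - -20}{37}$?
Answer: $- \frac{743155124}{37} \approx -2.0085 \cdot 10^{7}$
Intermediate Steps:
$d = - \frac{10}{37}$ ($d = \left(-30 + 20\right) \frac{1}{37} = \left(-10\right) \frac{1}{37} = - \frac{10}{37} \approx -0.27027$)
$j{\left(o \right)} = -1 + o$ ($j{\left(o \right)} = o - 1 = -1 + o$)
$\left(3255 + j{\left(d \right)}\right) \left(-2414 - 3759\right) = \left(3255 - \frac{47}{37}\right) \left(-2414 - 3759\right) = \left(3255 - \frac{47}{37}\right) \left(-6173\right) = \frac{120388}{37} \left(-6173\right) = - \frac{743155124}{37}$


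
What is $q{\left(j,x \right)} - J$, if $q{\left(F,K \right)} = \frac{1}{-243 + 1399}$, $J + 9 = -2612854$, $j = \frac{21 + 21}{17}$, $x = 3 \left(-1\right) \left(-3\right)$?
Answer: $\frac{3020469629}{1156} \approx 2.6129 \cdot 10^{6}$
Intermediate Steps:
$x = 9$ ($x = \left(-3\right) \left(-3\right) = 9$)
$j = \frac{42}{17}$ ($j = \frac{1}{17} \cdot 42 = \frac{42}{17} \approx 2.4706$)
$J = -2612863$ ($J = -9 - 2612854 = -2612863$)
$q{\left(F,K \right)} = \frac{1}{1156}$
$q{\left(j,x \right)} - J = \frac{1}{1156} - -2612863 = \frac{1}{1156} + 2612863 = \frac{3020469629}{1156}$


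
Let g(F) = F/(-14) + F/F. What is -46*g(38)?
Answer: 552/7 ≈ 78.857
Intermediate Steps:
g(F) = 1 - F/14 (g(F) = F*(-1/14) + 1 = -F/14 + 1 = 1 - F/14)
-46*g(38) = -46*(1 - 1/14*38) = -46*(1 - 19/7) = -46*(-12/7) = 552/7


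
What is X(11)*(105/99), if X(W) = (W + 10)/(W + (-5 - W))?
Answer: -49/11 ≈ -4.4545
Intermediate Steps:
X(W) = -2 - W/5 (X(W) = (10 + W)/(-5) = (10 + W)*(-⅕) = -2 - W/5)
X(11)*(105/99) = (-2 - ⅕*11)*(105/99) = (-2 - 11/5)*(105*(1/99)) = -21/5*35/33 = -49/11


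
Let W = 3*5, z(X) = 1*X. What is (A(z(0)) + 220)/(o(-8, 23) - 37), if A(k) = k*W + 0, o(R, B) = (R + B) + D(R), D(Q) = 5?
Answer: -220/17 ≈ -12.941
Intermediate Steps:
z(X) = X
W = 15
o(R, B) = 5 + B + R (o(R, B) = (R + B) + 5 = (B + R) + 5 = 5 + B + R)
A(k) = 15*k (A(k) = k*15 + 0 = 15*k + 0 = 15*k)
(A(z(0)) + 220)/(o(-8, 23) - 37) = (15*0 + 220)/((5 + 23 - 8) - 37) = (0 + 220)/(20 - 37) = 220/(-17) = 220*(-1/17) = -220/17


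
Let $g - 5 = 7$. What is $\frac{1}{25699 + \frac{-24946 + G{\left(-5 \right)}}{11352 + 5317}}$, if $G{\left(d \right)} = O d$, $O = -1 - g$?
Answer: $\frac{16669}{428351750} \approx 3.8914 \cdot 10^{-5}$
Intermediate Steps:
$g = 12$ ($g = 5 + 7 = 12$)
$O = -13$ ($O = -1 - 12 = -13$)
$G{\left(d \right)} = - 13 d$
$\frac{1}{25699 + \frac{-24946 + G{\left(-5 \right)}}{11352 + 5317}} = \frac{1}{25699 + \frac{-24946 - -65}{11352 + 5317}} = \frac{1}{25699 + \frac{-24946 + 65}{16669}} = \frac{1}{25699 - \frac{24881}{16669}} = \frac{1}{\frac{428351750}{16669}} = \frac{16669}{428351750}$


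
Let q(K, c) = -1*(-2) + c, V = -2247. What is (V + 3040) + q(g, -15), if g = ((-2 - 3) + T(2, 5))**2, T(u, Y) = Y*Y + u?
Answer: 780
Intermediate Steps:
T(u, Y) = u + Y**2 (T(u, Y) = Y**2 + u = u + Y**2)
g = 484 (g = ((-2 - 3) + (2 + 5**2))**2 = (-5 + (2 + 25))**2 = (-5 + 27)**2 = 22**2 = 484)
q(K, c) = 2 + c
(V + 3040) + q(g, -15) = (-2247 + 3040) + (2 - 15) = 793 - 13 = 780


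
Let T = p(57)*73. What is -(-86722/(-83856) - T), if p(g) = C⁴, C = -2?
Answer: 48928543/41928 ≈ 1167.0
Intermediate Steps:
p(g) = 16 (p(g) = (-2)⁴ = 16)
T = 1168 (T = 16*73 = 1168)
-(-86722/(-83856) - T) = -(-86722/(-83856) - 1*1168) = -(-86722*(-1/83856) - 1168) = -(43361/41928 - 1168) = -1*(-48928543/41928) = 48928543/41928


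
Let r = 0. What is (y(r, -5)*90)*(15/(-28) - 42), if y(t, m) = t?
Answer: 0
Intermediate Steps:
(y(r, -5)*90)*(15/(-28) - 42) = (0*90)*(15/(-28) - 42) = 0*(15*(-1/28) - 42) = 0*(-15/28 - 42) = 0*(-1191/28) = 0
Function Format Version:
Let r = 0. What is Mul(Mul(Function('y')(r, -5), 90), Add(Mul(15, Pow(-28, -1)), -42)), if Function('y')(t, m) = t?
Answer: 0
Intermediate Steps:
Mul(Mul(Function('y')(r, -5), 90), Add(Mul(15, Pow(-28, -1)), -42)) = Mul(Mul(0, 90), Add(Mul(15, Pow(-28, -1)), -42)) = Mul(0, Add(Mul(15, Rational(-1, 28)), -42)) = Mul(0, Add(Rational(-15, 28), -42)) = Mul(0, Rational(-1191, 28)) = 0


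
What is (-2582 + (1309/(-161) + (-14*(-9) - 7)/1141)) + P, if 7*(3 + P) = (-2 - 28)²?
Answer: -64674685/26243 ≈ -2464.5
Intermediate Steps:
P = 879/7 (P = -3 + (-2 - 28)²/7 = -3 + (⅐)*(-30)² = -3 + (⅐)*900 = -3 + 900/7 = 879/7 ≈ 125.57)
(-2582 + (1309/(-161) + (-14*(-9) - 7)/1141)) + P = (-2582 + (1309/(-161) + (-14*(-9) - 7)/1141)) + 879/7 = (-2582 + (1309*(-1/161) + (126 - 7)*(1/1141))) + 879/7 = (-2582 + (-187/23 + 119*(1/1141))) + 879/7 = (-2582 + (-187/23 + 17/163)) + 879/7 = (-2582 - 30090/3749) + 879/7 = -9710008/3749 + 879/7 = -64674685/26243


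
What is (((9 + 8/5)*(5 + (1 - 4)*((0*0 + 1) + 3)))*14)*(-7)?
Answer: 36358/5 ≈ 7271.6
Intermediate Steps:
(((9 + 8/5)*(5 + (1 - 4)*((0*0 + 1) + 3)))*14)*(-7) = (((9 + 8*(⅕))*(5 - 3*((0 + 1) + 3)))*14)*(-7) = (((9 + 8/5)*(5 - 3*(1 + 3)))*14)*(-7) = ((53*(5 - 3*4)/5)*14)*(-7) = ((53*(5 - 12)/5)*14)*(-7) = (((53/5)*(-7))*14)*(-7) = -371/5*14*(-7) = -5194/5*(-7) = 36358/5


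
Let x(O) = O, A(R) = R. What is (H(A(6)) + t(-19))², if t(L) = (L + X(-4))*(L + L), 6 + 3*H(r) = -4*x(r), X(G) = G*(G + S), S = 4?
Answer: 506944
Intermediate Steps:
X(G) = G*(4 + G) (X(G) = G*(G + 4) = G*(4 + G))
H(r) = -2 - 4*r/3 (H(r) = -2 + (-4*r)/3 = -2 - 4*r/3)
t(L) = 2*L² (t(L) = (L - 4*(4 - 4))*(L + L) = (L - 4*0)*(2*L) = (L + 0)*(2*L) = L*(2*L) = 2*L²)
(H(A(6)) + t(-19))² = ((-2 - 4/3*6) + 2*(-19)²)² = ((-2 - 8) + 2*361)² = (-10 + 722)² = 712² = 506944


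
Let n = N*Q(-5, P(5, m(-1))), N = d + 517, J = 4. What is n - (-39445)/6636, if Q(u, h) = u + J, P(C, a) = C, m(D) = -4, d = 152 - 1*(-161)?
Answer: -781205/948 ≈ -824.06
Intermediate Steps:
d = 313 (d = 152 + 161 = 313)
Q(u, h) = 4 + u (Q(u, h) = u + 4 = 4 + u)
N = 830 (N = 313 + 517 = 830)
n = -830 (n = 830*(4 - 5) = 830*(-1) = -830)
n - (-39445)/6636 = -830 - (-39445)/6636 = -830 - 1*(-5635/948) = -830 + 5635/948 = -781205/948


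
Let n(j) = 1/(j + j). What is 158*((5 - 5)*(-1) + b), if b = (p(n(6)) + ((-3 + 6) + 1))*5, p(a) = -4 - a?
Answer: -395/6 ≈ -65.833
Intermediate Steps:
n(j) = 1/(2*j)
b = -5/12 (b = ((-4 - 1/(2*6)) + ((-3 + 6) + 1))*5 = ((-4 - 1/(2*6)) + (3 + 1))*5 = ((-4 - 1*1/12) + 4)*5 = ((-4 - 1/12) + 4)*5 = (-49/12 + 4)*5 = -1/12*5 = -5/12 ≈ -0.41667)
158*((5 - 5)*(-1) + b) = 158*((5 - 5)*(-1) - 5/12) = 158*(0*(-1) - 5/12) = 158*(0 - 5/12) = 158*(-5/12) = -395/6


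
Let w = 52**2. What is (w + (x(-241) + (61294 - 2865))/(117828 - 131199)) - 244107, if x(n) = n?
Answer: -1075952567/4457 ≈ -2.4141e+5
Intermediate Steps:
w = 2704
(w + (x(-241) + (61294 - 2865))/(117828 - 131199)) - 244107 = (2704 + (-241 + (61294 - 2865))/(117828 - 131199)) - 244107 = (2704 + (-241 + 58429)/(-13371)) - 244107 = (2704 + 58188*(-1/13371)) - 244107 = (2704 - 19396/4457) - 244107 = 12032332/4457 - 244107 = -1075952567/4457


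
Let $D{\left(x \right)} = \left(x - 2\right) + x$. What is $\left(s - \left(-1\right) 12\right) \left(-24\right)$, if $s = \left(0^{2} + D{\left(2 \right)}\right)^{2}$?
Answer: $-384$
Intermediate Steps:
$D{\left(x \right)} = -2 + 2 x$ ($D{\left(x \right)} = \left(-2 + x\right) + x = -2 + 2 x$)
$s = 4$ ($s = \left(0^{2} + \left(-2 + 2 \cdot 2\right)\right)^{2} = \left(0 + \left(-2 + 4\right)\right)^{2} = \left(0 + 2\right)^{2} = 2^{2} = 4$)
$\left(s - \left(-1\right) 12\right) \left(-24\right) = \left(4 - \left(-1\right) 12\right) \left(-24\right) = \left(4 - -12\right) \left(-24\right) = \left(4 + 12\right) \left(-24\right) = 16 \left(-24\right) = -384$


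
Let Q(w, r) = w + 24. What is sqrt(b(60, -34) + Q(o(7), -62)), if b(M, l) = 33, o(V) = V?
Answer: 8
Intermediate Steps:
Q(w, r) = 24 + w
sqrt(b(60, -34) + Q(o(7), -62)) = sqrt(33 + (24 + 7)) = sqrt(33 + 31) = sqrt(64) = 8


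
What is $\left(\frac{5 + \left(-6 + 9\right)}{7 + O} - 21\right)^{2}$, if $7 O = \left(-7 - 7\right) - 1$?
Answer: $\frac{108241}{289} \approx 374.54$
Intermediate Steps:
$O = - \frac{15}{7}$ ($O = \frac{\left(-7 - 7\right) - 1}{7} = \frac{-14 - 1}{7} = \frac{1}{7} \left(-15\right) = - \frac{15}{7} \approx -2.1429$)
$\left(\frac{5 + \left(-6 + 9\right)}{7 + O} - 21\right)^{2} = \left(\frac{5 + \left(-6 + 9\right)}{7 - \frac{15}{7}} - 21\right)^{2} = \left(\frac{5 + 3}{\frac{34}{7}} - 21\right)^{2} = \left(8 \cdot \frac{7}{34} - 21\right)^{2} = \left(\frac{28}{17} - 21\right)^{2} = \left(- \frac{329}{17}\right)^{2} = \frac{108241}{289}$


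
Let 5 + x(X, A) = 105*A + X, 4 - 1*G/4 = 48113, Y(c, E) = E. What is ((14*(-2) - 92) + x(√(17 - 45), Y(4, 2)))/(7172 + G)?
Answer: -85/185264 - I*√7/92632 ≈ -0.0004588 - 2.8562e-5*I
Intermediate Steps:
G = -192436 (G = 16 - 4*48113 = 16 - 192452 = -192436)
x(X, A) = -5 + X + 105*A (x(X, A) = -5 + (105*A + X) = -5 + (X + 105*A) = -5 + X + 105*A)
((14*(-2) - 92) + x(√(17 - 45), Y(4, 2)))/(7172 + G) = ((14*(-2) - 92) + (-5 + √(17 - 45) + 105*2))/(7172 - 192436) = ((-28 - 92) + (-5 + √(-28) + 210))/(-185264) = (-120 + (-5 + 2*I*√7 + 210))*(-1/185264) = (-120 + (205 + 2*I*√7))*(-1/185264) = (85 + 2*I*√7)*(-1/185264) = -85/185264 - I*√7/92632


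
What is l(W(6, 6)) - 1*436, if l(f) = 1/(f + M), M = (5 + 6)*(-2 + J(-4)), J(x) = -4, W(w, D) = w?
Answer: -26161/60 ≈ -436.02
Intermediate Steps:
M = -66 (M = (5 + 6)*(-2 - 4) = 11*(-6) = -66)
l(f) = 1/(-66 + f) (l(f) = 1/(f - 66) = 1/(-66 + f))
l(W(6, 6)) - 1*436 = 1/(-66 + 6) - 1*436 = 1/(-60) - 436 = -1/60 - 436 = -26161/60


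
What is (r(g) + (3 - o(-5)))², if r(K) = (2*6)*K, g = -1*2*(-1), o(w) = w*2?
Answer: 1369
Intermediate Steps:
o(w) = 2*w
g = 2 (g = -2*(-1) = 2)
r(K) = 12*K
(r(g) + (3 - o(-5)))² = (12*2 + (3 - 2*(-5)))² = (24 + (3 - 1*(-10)))² = (24 + (3 + 10))² = (24 + 13)² = 37² = 1369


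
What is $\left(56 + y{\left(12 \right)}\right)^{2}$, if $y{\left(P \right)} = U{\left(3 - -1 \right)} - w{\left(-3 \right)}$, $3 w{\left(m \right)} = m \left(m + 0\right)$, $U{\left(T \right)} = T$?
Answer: $3249$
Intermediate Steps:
$w{\left(m \right)} = \frac{m^{2}}{3}$ ($w{\left(m \right)} = \frac{m \left(m + 0\right)}{3} = \frac{m m}{3} = \frac{m^{2}}{3}$)
$y{\left(P \right)} = 1$ ($y{\left(P \right)} = \left(3 - -1\right) - \frac{\left(-3\right)^{2}}{3} = \left(3 + 1\right) - \frac{1}{3} \cdot 9 = 4 - 3 = 1$)
$\left(56 + y{\left(12 \right)}\right)^{2} = \left(56 + 1\right)^{2} = 57^{2} = 3249$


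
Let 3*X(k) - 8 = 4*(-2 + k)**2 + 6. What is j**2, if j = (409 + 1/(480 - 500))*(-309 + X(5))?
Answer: 51451685118289/3600 ≈ 1.4292e+10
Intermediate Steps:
X(k) = 14/3 + 4*(-2 + k)**2/3 (X(k) = 8/3 + (4*(-2 + k)**2 + 6)/3 = 8/3 + (6 + 4*(-2 + k)**2)/3 = 8/3 + (2 + 4*(-2 + k)**2/3) = 14/3 + 4*(-2 + k)**2/3)
j = -7172983/60 (j = (409 + 1/(480 - 500))*(-309 + (14/3 + 4*(-2 + 5)**2/3)) = (409 + 1/(-20))*(-309 + (14/3 + (4/3)*3**2)) = (409 - 1/20)*(-309 + (14/3 + (4/3)*9)) = 8179*(-309 + (14/3 + 12))/20 = 8179*(-309 + 50/3)/20 = (8179/20)*(-877/3) = -7172983/60 ≈ -1.1955e+5)
j**2 = (-7172983/60)**2 = 51451685118289/3600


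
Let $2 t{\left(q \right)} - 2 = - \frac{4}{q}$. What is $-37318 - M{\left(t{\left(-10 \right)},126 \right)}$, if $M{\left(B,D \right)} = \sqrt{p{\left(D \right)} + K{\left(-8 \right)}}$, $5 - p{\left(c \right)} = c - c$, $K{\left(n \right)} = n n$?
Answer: $-37318 - \sqrt{69} \approx -37326.0$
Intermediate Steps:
$t{\left(q \right)} = 1 - \frac{2}{q}$ ($t{\left(q \right)} = 1 + \frac{\left(-4\right) \frac{1}{q}}{2} = 1 - \frac{2}{q}$)
$K{\left(n \right)} = n^{2}$
$p{\left(c \right)} = 5$ ($p{\left(c \right)} = 5 - \left(c - c\right) = 5 - 0 = 5 + 0 = 5$)
$M{\left(B,D \right)} = \sqrt{69}$ ($M{\left(B,D \right)} = \sqrt{5 + \left(-8\right)^{2}} = \sqrt{5 + 64} = \sqrt{69}$)
$-37318 - M{\left(t{\left(-10 \right)},126 \right)} = -37318 - \sqrt{69}$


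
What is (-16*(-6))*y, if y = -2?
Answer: -192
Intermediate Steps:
(-16*(-6))*y = -16*(-6)*(-2) = 96*(-2) = -192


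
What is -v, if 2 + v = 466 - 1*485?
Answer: 21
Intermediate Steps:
v = -21 (v = -2 + (466 - 1*485) = -2 + (466 - 485) = -2 - 19 = -21)
-v = -1*(-21) = 21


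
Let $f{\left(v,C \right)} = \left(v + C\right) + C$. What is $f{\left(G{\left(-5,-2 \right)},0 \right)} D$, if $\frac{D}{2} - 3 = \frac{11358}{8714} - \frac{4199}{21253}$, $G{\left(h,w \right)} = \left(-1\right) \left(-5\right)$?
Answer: $\frac{3801987070}{92599321} \approx 41.058$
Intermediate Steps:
$G{\left(h,w \right)} = 5$
$f{\left(v,C \right)} = v + 2 C$ ($f{\left(v,C \right)} = \left(C + v\right) + C = v + 2 C$)
$D = \frac{760397414}{92599321}$ ($D = 6 + 2 \left(\frac{11358}{8714} - \frac{4199}{21253}\right) = 6 + 2 \left(11358 \cdot \frac{1}{8714} - \frac{4199}{21253}\right) = 6 + 2 \left(\frac{5679}{4357} - \frac{4199}{21253}\right) = 6 + 2 \cdot \frac{102400744}{92599321} = 6 + \frac{204801488}{92599321} = \frac{760397414}{92599321} \approx 8.2117$)
$f{\left(G{\left(-5,-2 \right)},0 \right)} D = \left(5 + 2 \cdot 0\right) \frac{760397414}{92599321} = \left(5 + 0\right) \frac{760397414}{92599321} = 5 \cdot \frac{760397414}{92599321} = \frac{3801987070}{92599321}$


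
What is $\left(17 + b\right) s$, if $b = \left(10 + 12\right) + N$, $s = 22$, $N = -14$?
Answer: $550$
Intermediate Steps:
$b = 8$ ($b = \left(10 + 12\right) - 14 = 22 - 14 = 8$)
$\left(17 + b\right) s = \left(17 + 8\right) 22 = 25 \cdot 22 = 550$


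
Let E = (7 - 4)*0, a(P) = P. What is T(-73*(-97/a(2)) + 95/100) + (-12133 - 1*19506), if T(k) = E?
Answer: -31639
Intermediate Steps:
E = 0 (E = 3*0 = 0)
T(k) = 0
T(-73*(-97/a(2)) + 95/100) + (-12133 - 1*19506) = 0 + (-12133 - 1*19506) = 0 + (-12133 - 19506) = 0 - 31639 = -31639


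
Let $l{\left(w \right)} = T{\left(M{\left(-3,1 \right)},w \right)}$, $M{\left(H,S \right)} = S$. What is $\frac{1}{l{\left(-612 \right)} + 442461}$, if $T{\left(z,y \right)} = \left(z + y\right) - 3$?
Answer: $\frac{1}{441847} \approx 2.2632 \cdot 10^{-6}$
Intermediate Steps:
$T{\left(z,y \right)} = -3 + y + z$ ($T{\left(z,y \right)} = \left(y + z\right) - 3 = -3 + y + z$)
$l{\left(w \right)} = -2 + w$ ($l{\left(w \right)} = -3 + w + 1 = -2 + w$)
$\frac{1}{l{\left(-612 \right)} + 442461} = \frac{1}{\left(-2 - 612\right) + 442461} = \frac{1}{-614 + 442461} = \frac{1}{441847}$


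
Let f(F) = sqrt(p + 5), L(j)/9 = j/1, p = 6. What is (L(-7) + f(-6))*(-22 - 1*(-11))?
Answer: 693 - 11*sqrt(11) ≈ 656.52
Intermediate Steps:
L(j) = 9*j (L(j) = 9*(j/1) = 9*(j*1) = 9*j)
f(F) = sqrt(11) (f(F) = sqrt(6 + 5) = sqrt(11))
(L(-7) + f(-6))*(-22 - 1*(-11)) = (9*(-7) + sqrt(11))*(-22 - 1*(-11)) = (-63 + sqrt(11))*(-22 + 11) = (-63 + sqrt(11))*(-11) = 693 - 11*sqrt(11)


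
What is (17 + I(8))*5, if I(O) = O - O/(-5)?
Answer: 133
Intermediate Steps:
I(O) = 6*O/5 (I(O) = O - O*(-1)/5 = O - (-1)*O/5 = O + O/5 = 6*O/5)
(17 + I(8))*5 = (17 + (6/5)*8)*5 = (17 + 48/5)*5 = (133/5)*5 = 133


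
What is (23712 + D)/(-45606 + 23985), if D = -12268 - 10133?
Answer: -437/7207 ≈ -0.060636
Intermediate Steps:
D = -22401
(23712 + D)/(-45606 + 23985) = (23712 - 22401)/(-45606 + 23985) = 1311/(-21621) = 1311*(-1/21621) = -437/7207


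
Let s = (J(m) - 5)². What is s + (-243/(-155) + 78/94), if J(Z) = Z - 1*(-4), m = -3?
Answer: 134026/7285 ≈ 18.398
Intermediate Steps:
J(Z) = 4 + Z (J(Z) = Z + 4 = 4 + Z)
s = 16 (s = ((4 - 3) - 5)² = (1 - 5)² = (-4)² = 16)
s + (-243/(-155) + 78/94) = 16 + (-243/(-155) + 78/94) = 16 + (-243*(-1/155) + 78*(1/94)) = 16 + (243/155 + 39/47) = 16 + 17466/7285 = 134026/7285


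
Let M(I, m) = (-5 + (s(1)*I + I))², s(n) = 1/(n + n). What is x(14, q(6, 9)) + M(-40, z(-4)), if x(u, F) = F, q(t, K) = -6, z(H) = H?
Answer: 4219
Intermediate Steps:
s(n) = 1/(2*n)
M(I, m) = (-5 + 3*I/2)² (M(I, m) = (-5 + (((½)/1)*I + I))² = (-5 + (((½)*1)*I + I))² = (-5 + (I/2 + I))² = (-5 + 3*I/2)²)
x(14, q(6, 9)) + M(-40, z(-4)) = -6 + (-10 + 3*(-40))²/4 = -6 + (-10 - 120)²/4 = -6 + (¼)*(-130)² = -6 + (¼)*16900 = -6 + 4225 = 4219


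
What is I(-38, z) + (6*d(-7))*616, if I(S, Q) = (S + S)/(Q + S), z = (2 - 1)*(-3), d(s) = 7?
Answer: 1060828/41 ≈ 25874.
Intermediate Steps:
z = -3 (z = 1*(-3) = -3)
I(S, Q) = 2*S/(Q + S) (I(S, Q) = (2*S)/(Q + S) = 2*S/(Q + S))
I(-38, z) + (6*d(-7))*616 = 2*(-38)/(-3 - 38) + (6*7)*616 = 2*(-38)/(-41) + 42*616 = 2*(-38)*(-1/41) + 25872 = 76/41 + 25872 = 1060828/41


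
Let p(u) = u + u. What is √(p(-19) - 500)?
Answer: I*√538 ≈ 23.195*I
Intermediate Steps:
p(u) = 2*u
√(p(-19) - 500) = √(2*(-19) - 500) = √(-38 - 500) = √(-538) = I*√538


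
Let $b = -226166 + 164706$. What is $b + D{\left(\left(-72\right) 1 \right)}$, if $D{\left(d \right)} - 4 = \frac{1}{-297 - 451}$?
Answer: $- \frac{45969089}{748} \approx -61456.0$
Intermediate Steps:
$D{\left(d \right)} = \frac{2991}{748}$ ($D{\left(d \right)} = 4 + \frac{1}{-297 - 451} = 4 + \frac{1}{-748} = 4 - \frac{1}{748} = \frac{2991}{748}$)
$b = -61460$
$b + D{\left(\left(-72\right) 1 \right)} = -61460 + \frac{2991}{748} = - \frac{45969089}{748}$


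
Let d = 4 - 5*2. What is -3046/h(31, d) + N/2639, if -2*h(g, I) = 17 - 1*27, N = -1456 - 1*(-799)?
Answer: -8041679/13195 ≈ -609.45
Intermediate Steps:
N = -657 (N = -1456 + 799 = -657)
d = -6 (d = 4 - 10 = -6)
h(g, I) = 5 (h(g, I) = -(17 - 1*27)/2 = -(17 - 27)/2 = -½*(-10) = 5)
-3046/h(31, d) + N/2639 = -3046/5 - 657/2639 = -8041679/13195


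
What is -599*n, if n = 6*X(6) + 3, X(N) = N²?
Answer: -131181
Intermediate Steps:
n = 219 (n = 6*6² + 3 = 6*36 + 3 = 216 + 3 = 219)
-599*n = -599*219 = -131181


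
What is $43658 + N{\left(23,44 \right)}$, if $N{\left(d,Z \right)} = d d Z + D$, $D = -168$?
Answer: $66766$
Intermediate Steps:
$N{\left(d,Z \right)} = -168 + Z d^{2}$ ($N{\left(d,Z \right)} = d d Z - 168 = d^{2} Z - 168 = Z d^{2} - 168 = -168 + Z d^{2}$)
$43658 + N{\left(23,44 \right)} = 43658 - \left(168 - 44 \cdot 23^{2}\right) = 43658 + \left(-168 + 44 \cdot 529\right) = 43658 + \left(-168 + 23276\right) = 43658 + 23108 = 66766$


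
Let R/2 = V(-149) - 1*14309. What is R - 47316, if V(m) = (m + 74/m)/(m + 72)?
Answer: -79195112/1043 ≈ -75930.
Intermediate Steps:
V(m) = (m + 74/m)/(72 + m)
R = -29844524/1043 (R = 2*((74 + (-149)²)/((-149)*(72 - 149)) - 1*14309) = 2*(-1/149*(74 + 22201)/(-77) - 14309) = 2*(-1/149*(-1/77)*22275 - 14309) = 2*(2025/1043 - 14309) = 2*(-14922262/1043) = -29844524/1043 ≈ -28614.)
R - 47316 = -29844524/1043 - 47316 = -79195112/1043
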